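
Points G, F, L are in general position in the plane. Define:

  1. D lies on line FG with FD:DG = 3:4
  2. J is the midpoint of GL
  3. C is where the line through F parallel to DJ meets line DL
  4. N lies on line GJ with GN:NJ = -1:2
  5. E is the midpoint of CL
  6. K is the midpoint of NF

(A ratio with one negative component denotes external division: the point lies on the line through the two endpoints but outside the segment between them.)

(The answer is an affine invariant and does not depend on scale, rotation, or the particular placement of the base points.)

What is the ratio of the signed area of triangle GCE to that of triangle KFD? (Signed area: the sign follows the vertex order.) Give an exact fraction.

[GCE]:[KFD] = 2/3

Set G = (0, 0), F = (1, 0), L = (0, 1); any affine frame gives the same invariant.
1. D lies on line FG with FD:DG = 3:4 ⇒ D = (4/7, 0)
2. J is the midpoint of GL ⇒ J = (0, 1/2)
3. C is where the line through F parallel to DJ meets line DL ⇒ C = (1/7, 3/4)
4. N lies on line GJ with GN:NJ = -1:2 ⇒ N = (0, -1/2)
5. E is the midpoint of CL ⇒ E = (1/14, 7/8)
6. K is the midpoint of NF ⇒ K = (1/2, -1/4)
2·[GCE] = 1/14, 2·[KFD] = 3/28
[GCE]:[KFD] = 1/14:3/28 = 2/3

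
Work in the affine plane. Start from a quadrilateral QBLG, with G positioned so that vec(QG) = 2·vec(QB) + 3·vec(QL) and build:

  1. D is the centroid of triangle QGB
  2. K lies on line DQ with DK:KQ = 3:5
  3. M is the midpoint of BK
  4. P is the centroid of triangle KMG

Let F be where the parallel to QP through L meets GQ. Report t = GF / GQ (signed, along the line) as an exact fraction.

t = -16/39

Assign Q = (0, 0), B = (1, 0), L = (0, 1), G = (2, 3) — the answer is frame-independent, so this choice is without loss of generality.
1. D is the centroid of triangle QGB ⇒ D = (1, 1)
2. K lies on line DQ with DK:KQ = 3:5 ⇒ K = (5/8, 5/8)
3. M is the midpoint of BK ⇒ M = (13/16, 5/16)
4. P is the centroid of triangle KMG ⇒ P = (55/48, 21/16)
through L parallel to QP: direction (55/48, 21/16); meets GQ at F = (110/39, 55/13)
F = G + t·(Q−G) with t = -16/39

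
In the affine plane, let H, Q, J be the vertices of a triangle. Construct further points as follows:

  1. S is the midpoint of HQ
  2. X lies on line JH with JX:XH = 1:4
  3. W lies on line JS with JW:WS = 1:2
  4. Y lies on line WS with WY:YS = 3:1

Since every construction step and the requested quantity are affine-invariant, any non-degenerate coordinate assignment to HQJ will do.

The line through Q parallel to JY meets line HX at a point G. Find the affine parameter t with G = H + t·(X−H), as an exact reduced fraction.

Assign H = (0, 0), Q = (1, 0), J = (0, 1) — the answer is frame-independent, so this choice is without loss of generality.
1. S is the midpoint of HQ ⇒ S = (1/2, 0)
2. X lies on line JH with JX:XH = 1:4 ⇒ X = (0, 4/5)
3. W lies on line JS with JW:WS = 1:2 ⇒ W = (1/6, 2/3)
4. Y lies on line WS with WY:YS = 3:1 ⇒ Y = (5/12, 1/6)
through Q parallel to JY: direction (5/12, -5/6); meets HX at G = (0, 2)
G = H + t·(X−H) with t = 5/2

t = 5/2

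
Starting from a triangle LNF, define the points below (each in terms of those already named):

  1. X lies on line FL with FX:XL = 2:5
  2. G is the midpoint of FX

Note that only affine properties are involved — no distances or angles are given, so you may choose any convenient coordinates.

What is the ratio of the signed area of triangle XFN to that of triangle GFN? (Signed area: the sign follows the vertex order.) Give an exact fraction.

[XFN]:[GFN] = 2

Assign L = (0, 0), N = (1, 0), F = (0, 1) — the answer is frame-independent, so this choice is without loss of generality.
1. X lies on line FL with FX:XL = 2:5 ⇒ X = (0, 5/7)
2. G is the midpoint of FX ⇒ G = (0, 6/7)
2·[XFN] = -2/7, 2·[GFN] = -1/7
[XFN]:[GFN] = -2/7:-1/7 = 2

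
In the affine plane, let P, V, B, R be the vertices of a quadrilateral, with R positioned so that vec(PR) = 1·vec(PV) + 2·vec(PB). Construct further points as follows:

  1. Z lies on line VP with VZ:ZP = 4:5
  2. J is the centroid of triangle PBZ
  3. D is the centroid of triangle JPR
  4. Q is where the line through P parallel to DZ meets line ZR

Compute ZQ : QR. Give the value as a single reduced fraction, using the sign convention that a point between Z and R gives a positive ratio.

Assign P = (0, 0), V = (1, 0), B = (0, 1), R = (1, 2) — the answer is frame-independent, so this choice is without loss of generality.
1. Z lies on line VP with VZ:ZP = 4:5 ⇒ Z = (5/9, 0)
2. J is the centroid of triangle PBZ ⇒ J = (5/27, 1/3)
3. D is the centroid of triangle JPR ⇒ D = (32/81, 7/9)
4. Q is where the line through P parallel to DZ meets line ZR ⇒ Q = (65/243, -35/27)
Q = Z + t·(R−Z) with t = -35/54, so ZQ:QR = t:(1−t) = -35/54:89/54

ZQ:QR = -35/89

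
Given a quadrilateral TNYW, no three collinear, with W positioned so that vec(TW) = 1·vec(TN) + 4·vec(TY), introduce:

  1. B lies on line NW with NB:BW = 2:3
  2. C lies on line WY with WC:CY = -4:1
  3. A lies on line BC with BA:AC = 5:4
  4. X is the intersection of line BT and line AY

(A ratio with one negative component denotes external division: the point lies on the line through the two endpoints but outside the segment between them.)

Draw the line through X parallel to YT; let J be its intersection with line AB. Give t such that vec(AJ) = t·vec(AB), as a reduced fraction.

t = 14/95

Set T = (0, 0), N = (1, 0), Y = (0, 1), W = (1, 4); any affine frame gives the same invariant.
1. B lies on line NW with NB:BW = 2:3 ⇒ B = (1, 8/5)
2. C lies on line WY with WC:CY = -4:1 ⇒ C = (-1/3, 0)
3. A lies on line BC with BA:AC = 5:4 ⇒ A = (7/27, 32/45)
4. X is the intersection of line BT and line AY ⇒ X = (7/19, 56/95)
through X parallel to YT: direction (0, -1); meets AB at J = (7/19, 16/19)
J = A + t·(B−A) with t = 14/95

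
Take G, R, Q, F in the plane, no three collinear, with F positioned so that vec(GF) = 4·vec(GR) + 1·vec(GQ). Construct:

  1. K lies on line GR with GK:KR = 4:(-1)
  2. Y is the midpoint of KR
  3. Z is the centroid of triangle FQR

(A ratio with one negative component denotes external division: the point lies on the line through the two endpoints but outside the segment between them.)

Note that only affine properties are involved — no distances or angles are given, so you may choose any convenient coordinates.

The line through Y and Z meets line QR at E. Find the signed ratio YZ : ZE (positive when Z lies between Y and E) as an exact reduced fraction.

Set G = (0, 0), R = (1, 0), Q = (0, 1), F = (4, 1); any affine frame gives the same invariant.
1. K lies on line GR with GK:KR = 4:(-1) ⇒ K = (4/3, 0)
2. Y is the midpoint of KR ⇒ Y = (7/6, 0)
3. Z is the centroid of triangle FQR ⇒ Z = (5/3, 2/3)
line YZ meets QR at E = (23/21, -2/21)
Z = Y + t·(E−Y) with t = -7, so YZ:ZE = -7:8

YZ:ZE = -7/8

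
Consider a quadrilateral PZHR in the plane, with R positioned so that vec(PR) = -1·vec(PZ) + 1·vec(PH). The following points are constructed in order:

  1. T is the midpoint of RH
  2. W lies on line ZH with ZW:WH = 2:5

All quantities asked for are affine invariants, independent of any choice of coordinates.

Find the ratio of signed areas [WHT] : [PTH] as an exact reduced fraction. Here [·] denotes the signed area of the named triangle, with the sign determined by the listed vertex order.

[WHT]:[PTH] = -5/7

Set P = (0, 0), Z = (1, 0), H = (0, 1), R = (-1, 1); any affine frame gives the same invariant.
1. T is the midpoint of RH ⇒ T = (-1/2, 1)
2. W lies on line ZH with ZW:WH = 2:5 ⇒ W = (5/7, 2/7)
2·[WHT] = 5/14, 2·[PTH] = -1/2
[WHT]:[PTH] = 5/14:-1/2 = -5/7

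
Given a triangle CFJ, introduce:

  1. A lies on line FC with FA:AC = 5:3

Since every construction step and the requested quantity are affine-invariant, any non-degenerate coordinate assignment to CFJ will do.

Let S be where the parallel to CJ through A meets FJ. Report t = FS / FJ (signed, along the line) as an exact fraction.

t = 5/8

Set C = (0, 0), F = (1, 0), J = (0, 1); any affine frame gives the same invariant.
1. A lies on line FC with FA:AC = 5:3 ⇒ A = (3/8, 0)
through A parallel to CJ: direction (0, 1); meets FJ at S = (3/8, 5/8)
S = F + t·(J−F) with t = 5/8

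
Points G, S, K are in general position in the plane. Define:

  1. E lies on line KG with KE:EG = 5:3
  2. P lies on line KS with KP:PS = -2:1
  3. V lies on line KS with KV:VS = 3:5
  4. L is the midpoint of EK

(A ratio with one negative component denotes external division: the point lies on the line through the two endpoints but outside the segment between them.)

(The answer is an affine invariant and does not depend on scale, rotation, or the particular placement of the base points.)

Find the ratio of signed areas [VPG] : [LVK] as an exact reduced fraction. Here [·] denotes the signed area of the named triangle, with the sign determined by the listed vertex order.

Choose coordinates G = (0, 0), S = (1, 0), K = (0, 1).
1. E lies on line KG with KE:EG = 5:3 ⇒ E = (0, 3/8)
2. P lies on line KS with KP:PS = -2:1 ⇒ P = (2, -1)
3. V lies on line KS with KV:VS = 3:5 ⇒ V = (3/8, 5/8)
4. L is the midpoint of EK ⇒ L = (0, 11/16)
2·[VPG] = -13/8, 2·[LVK] = 15/128
[VPG]:[LVK] = -13/8:15/128 = -208/15

[VPG]:[LVK] = -208/15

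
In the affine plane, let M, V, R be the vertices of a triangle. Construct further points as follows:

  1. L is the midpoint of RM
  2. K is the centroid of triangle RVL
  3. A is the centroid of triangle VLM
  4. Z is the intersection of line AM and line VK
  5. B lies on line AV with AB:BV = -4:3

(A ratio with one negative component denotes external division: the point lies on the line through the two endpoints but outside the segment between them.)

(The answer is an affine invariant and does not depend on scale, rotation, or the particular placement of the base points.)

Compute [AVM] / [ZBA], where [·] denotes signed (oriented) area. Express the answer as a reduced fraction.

[AVM]:[ZBA] = 5/16

Set M = (0, 0), V = (1, 0), R = (0, 1); any affine frame gives the same invariant.
1. L is the midpoint of RM ⇒ L = (0, 1/2)
2. K is the centroid of triangle RVL ⇒ K = (1/3, 1/2)
3. A is the centroid of triangle VLM ⇒ A = (1/3, 1/6)
4. Z is the intersection of line AM and line VK ⇒ Z = (3/5, 3/10)
5. B lies on line AV with AB:BV = -4:3 ⇒ B = (3, -1/2)
2·[AVM] = -1/6, 2·[ZBA] = -8/15
[AVM]:[ZBA] = -1/6:-8/15 = 5/16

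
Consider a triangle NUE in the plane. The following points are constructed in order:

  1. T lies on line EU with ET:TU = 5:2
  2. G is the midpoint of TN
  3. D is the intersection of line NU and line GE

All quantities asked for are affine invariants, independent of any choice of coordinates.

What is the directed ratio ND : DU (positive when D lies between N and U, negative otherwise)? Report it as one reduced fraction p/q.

ND:DU = 5/7

Assign N = (0, 0), U = (1, 0), E = (0, 1) — the answer is frame-independent, so this choice is without loss of generality.
1. T lies on line EU with ET:TU = 5:2 ⇒ T = (5/7, 2/7)
2. G is the midpoint of TN ⇒ G = (5/14, 1/7)
3. D is the intersection of line NU and line GE ⇒ D = (5/12, 0)
D = N + t·(U−N) with t = 5/12, so ND:DU = t:(1−t) = 5/12:7/12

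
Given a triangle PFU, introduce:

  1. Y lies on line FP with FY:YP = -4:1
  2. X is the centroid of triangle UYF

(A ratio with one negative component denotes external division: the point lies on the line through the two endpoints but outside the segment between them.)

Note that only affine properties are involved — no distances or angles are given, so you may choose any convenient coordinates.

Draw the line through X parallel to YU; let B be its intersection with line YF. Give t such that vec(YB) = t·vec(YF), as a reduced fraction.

Work in coordinates with P = (0, 0), F = (1, 0), U = (0, 1).
1. Y lies on line FP with FY:YP = -4:1 ⇒ Y = (-1/3, 0)
2. X is the centroid of triangle UYF ⇒ X = (2/9, 1/3)
through X parallel to YU: direction (1/3, 1); meets YF at B = (1/9, 0)
B = Y + t·(F−Y) with t = 1/3

t = 1/3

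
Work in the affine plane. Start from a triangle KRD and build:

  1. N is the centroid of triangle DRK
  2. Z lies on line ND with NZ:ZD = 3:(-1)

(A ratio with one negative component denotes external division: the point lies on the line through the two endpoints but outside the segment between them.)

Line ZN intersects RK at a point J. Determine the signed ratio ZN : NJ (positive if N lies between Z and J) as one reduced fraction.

Set K = (0, 0), R = (1, 0), D = (0, 1); any affine frame gives the same invariant.
1. N is the centroid of triangle DRK ⇒ N = (1/3, 1/3)
2. Z lies on line ND with NZ:ZD = 3:(-1) ⇒ Z = (-1/6, 4/3)
line ZN meets RK at J = (1/2, 0)
N = Z + t·(J−Z) with t = 3/4, so ZN:NJ = 3/4:1/4

ZN:NJ = 3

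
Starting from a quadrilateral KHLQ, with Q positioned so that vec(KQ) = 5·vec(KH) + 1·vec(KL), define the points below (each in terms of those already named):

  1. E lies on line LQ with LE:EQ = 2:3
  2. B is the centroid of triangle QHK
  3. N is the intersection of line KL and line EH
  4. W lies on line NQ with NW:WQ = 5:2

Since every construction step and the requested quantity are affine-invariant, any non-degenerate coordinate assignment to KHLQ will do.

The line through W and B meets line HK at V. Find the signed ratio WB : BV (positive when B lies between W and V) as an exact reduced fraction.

Set K = (0, 0), H = (1, 0), L = (0, 1), Q = (5, 1); any affine frame gives the same invariant.
1. E lies on line LQ with LE:EQ = 2:3 ⇒ E = (2, 1)
2. B is the centroid of triangle QHK ⇒ B = (2, 1/3)
3. N is the intersection of line KL and line EH ⇒ N = (0, -1)
4. W lies on line NQ with NW:WQ = 5:2 ⇒ W = (25/7, 3/7)
line WB meets HK at V = (-7/2, 0)
B = W + t·(V−W) with t = 2/9, so WB:BV = 2/9:7/9

WB:BV = 2/7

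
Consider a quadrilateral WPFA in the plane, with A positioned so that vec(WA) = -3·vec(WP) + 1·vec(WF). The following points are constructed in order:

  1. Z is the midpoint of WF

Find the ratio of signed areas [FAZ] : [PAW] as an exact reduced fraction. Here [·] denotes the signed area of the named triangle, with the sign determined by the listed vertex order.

Set W = (0, 0), P = (1, 0), F = (0, 1), A = (-3, 1); any affine frame gives the same invariant.
1. Z is the midpoint of WF ⇒ Z = (0, 1/2)
2·[FAZ] = 3/2, 2·[PAW] = 1
[FAZ]:[PAW] = 3/2:1 = 3/2

[FAZ]:[PAW] = 3/2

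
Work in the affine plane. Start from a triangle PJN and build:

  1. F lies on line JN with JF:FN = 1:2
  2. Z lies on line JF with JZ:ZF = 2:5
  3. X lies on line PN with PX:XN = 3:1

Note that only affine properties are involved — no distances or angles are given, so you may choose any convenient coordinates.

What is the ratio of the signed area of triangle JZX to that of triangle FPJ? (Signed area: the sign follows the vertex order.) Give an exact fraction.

Set P = (0, 0), J = (1, 0), N = (0, 1); any affine frame gives the same invariant.
1. F lies on line JN with JF:FN = 1:2 ⇒ F = (2/3, 1/3)
2. Z lies on line JF with JZ:ZF = 2:5 ⇒ Z = (19/21, 2/21)
3. X lies on line PN with PX:XN = 3:1 ⇒ X = (0, 3/4)
2·[JZX] = 1/42, 2·[FPJ] = 1/3
[JZX]:[FPJ] = 1/42:1/3 = 1/14

[JZX]:[FPJ] = 1/14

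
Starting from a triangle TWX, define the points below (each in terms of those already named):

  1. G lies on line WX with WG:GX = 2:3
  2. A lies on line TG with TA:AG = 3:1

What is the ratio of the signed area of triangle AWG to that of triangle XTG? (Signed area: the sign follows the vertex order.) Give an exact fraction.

Assign T = (0, 0), W = (1, 0), X = (0, 1) — the answer is frame-independent, so this choice is without loss of generality.
1. G lies on line WX with WG:GX = 2:3 ⇒ G = (3/5, 2/5)
2. A lies on line TG with TA:AG = 3:1 ⇒ A = (9/20, 3/10)
2·[AWG] = 1/10, 2·[XTG] = 3/5
[AWG]:[XTG] = 1/10:3/5 = 1/6

[AWG]:[XTG] = 1/6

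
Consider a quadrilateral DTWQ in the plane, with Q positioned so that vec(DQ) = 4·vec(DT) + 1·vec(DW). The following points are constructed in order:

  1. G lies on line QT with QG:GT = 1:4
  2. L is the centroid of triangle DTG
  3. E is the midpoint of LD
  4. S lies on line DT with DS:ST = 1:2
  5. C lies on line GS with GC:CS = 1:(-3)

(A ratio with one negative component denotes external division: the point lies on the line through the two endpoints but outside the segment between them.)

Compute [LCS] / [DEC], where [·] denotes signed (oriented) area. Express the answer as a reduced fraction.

[LCS]:[DEC] = 3/5

Work in coordinates with D = (0, 0), T = (1, 0), W = (0, 1), Q = (4, 1).
1. G lies on line QT with QG:GT = 1:4 ⇒ G = (17/5, 4/5)
2. L is the centroid of triangle DTG ⇒ L = (22/15, 4/15)
3. E is the midpoint of LD ⇒ E = (11/15, 2/15)
4. S lies on line DT with DS:ST = 1:2 ⇒ S = (1/3, 0)
5. C lies on line GS with GC:CS = 1:(-3) ⇒ C = (74/15, 6/5)
2·[LCS] = 2/15, 2·[DEC] = 2/9
[LCS]:[DEC] = 2/15:2/9 = 3/5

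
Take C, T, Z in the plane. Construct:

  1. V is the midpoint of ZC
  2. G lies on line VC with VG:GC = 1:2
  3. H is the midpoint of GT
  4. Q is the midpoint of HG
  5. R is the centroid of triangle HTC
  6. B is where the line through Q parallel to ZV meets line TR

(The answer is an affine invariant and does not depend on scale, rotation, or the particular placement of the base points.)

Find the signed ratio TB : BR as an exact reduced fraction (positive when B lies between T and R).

TB:BR = -3

Set C = (0, 0), T = (1, 0), Z = (0, 1); any affine frame gives the same invariant.
1. V is the midpoint of ZC ⇒ V = (0, 1/2)
2. G lies on line VC with VG:GC = 1:2 ⇒ G = (0, 1/3)
3. H is the midpoint of GT ⇒ H = (1/2, 1/6)
4. Q is the midpoint of HG ⇒ Q = (1/4, 1/4)
5. R is the centroid of triangle HTC ⇒ R = (1/2, 1/18)
6. B is where the line through Q parallel to ZV meets line TR ⇒ B = (1/4, 1/12)
B = T + t·(R−T) with t = 3/2, so TB:BR = t:(1−t) = 3/2:-1/2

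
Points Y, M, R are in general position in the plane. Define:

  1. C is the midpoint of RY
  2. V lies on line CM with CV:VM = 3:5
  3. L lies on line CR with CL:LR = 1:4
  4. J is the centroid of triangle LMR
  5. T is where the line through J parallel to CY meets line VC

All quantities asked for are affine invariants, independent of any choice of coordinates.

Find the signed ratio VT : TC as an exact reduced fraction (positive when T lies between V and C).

Work in coordinates with Y = (0, 0), M = (1, 0), R = (0, 1).
1. C is the midpoint of RY ⇒ C = (0, 1/2)
2. V lies on line CM with CV:VM = 3:5 ⇒ V = (3/8, 5/16)
3. L lies on line CR with CL:LR = 1:4 ⇒ L = (0, 3/5)
4. J is the centroid of triangle LMR ⇒ J = (1/3, 8/15)
5. T is where the line through J parallel to CY meets line VC ⇒ T = (1/3, 1/3)
T = V + t·(C−V) with t = 1/9, so VT:TC = t:(1−t) = 1/9:8/9

VT:TC = 1/8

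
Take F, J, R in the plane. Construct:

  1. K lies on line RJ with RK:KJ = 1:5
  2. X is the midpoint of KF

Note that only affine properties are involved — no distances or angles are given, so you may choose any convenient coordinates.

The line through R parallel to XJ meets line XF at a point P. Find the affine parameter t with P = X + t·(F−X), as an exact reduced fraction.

t = -6/5

Assign F = (0, 0), J = (1, 0), R = (0, 1) — the answer is frame-independent, so this choice is without loss of generality.
1. K lies on line RJ with RK:KJ = 1:5 ⇒ K = (1/6, 5/6)
2. X is the midpoint of KF ⇒ X = (1/12, 5/12)
through R parallel to XJ: direction (11/12, -5/12); meets XF at P = (11/60, 11/12)
P = X + t·(F−X) with t = -6/5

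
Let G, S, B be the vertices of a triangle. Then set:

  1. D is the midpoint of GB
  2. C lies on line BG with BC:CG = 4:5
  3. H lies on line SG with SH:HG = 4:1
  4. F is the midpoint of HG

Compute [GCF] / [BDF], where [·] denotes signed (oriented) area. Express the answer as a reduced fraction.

Assign G = (0, 0), S = (1, 0), B = (0, 1) — the answer is frame-independent, so this choice is without loss of generality.
1. D is the midpoint of GB ⇒ D = (0, 1/2)
2. C lies on line BG with BC:CG = 4:5 ⇒ C = (0, 5/9)
3. H lies on line SG with SH:HG = 4:1 ⇒ H = (1/5, 0)
4. F is the midpoint of HG ⇒ F = (1/10, 0)
2·[GCF] = -1/18, 2·[BDF] = 1/20
[GCF]:[BDF] = -1/18:1/20 = -10/9

[GCF]:[BDF] = -10/9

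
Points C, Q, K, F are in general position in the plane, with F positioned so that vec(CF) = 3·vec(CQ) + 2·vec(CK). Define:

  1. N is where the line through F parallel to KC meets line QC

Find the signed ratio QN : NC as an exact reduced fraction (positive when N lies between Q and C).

Work in coordinates with C = (0, 0), Q = (1, 0), K = (0, 1), F = (3, 2).
1. N is where the line through F parallel to KC meets line QC ⇒ N = (3, 0)
N = Q + t·(C−Q) with t = -2, so QN:NC = t:(1−t) = -2:3

QN:NC = -2/3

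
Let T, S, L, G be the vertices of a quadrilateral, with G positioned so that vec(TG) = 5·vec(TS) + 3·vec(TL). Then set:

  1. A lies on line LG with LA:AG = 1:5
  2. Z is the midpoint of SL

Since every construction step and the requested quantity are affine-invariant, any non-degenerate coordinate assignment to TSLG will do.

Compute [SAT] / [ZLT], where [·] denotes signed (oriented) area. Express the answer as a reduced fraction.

[SAT]:[ZLT] = 8/3

Choose coordinates T = (0, 0), S = (1, 0), L = (0, 1), G = (5, 3).
1. A lies on line LG with LA:AG = 1:5 ⇒ A = (5/6, 4/3)
2. Z is the midpoint of SL ⇒ Z = (1/2, 1/2)
2·[SAT] = 4/3, 2·[ZLT] = 1/2
[SAT]:[ZLT] = 4/3:1/2 = 8/3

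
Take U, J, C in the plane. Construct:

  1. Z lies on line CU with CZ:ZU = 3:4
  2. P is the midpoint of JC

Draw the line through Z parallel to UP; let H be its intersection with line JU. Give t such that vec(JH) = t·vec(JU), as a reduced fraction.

t = 11/7

Work in coordinates with U = (0, 0), J = (1, 0), C = (0, 1).
1. Z lies on line CU with CZ:ZU = 3:4 ⇒ Z = (0, 4/7)
2. P is the midpoint of JC ⇒ P = (1/2, 1/2)
through Z parallel to UP: direction (1/2, 1/2); meets JU at H = (-4/7, 0)
H = J + t·(U−J) with t = 11/7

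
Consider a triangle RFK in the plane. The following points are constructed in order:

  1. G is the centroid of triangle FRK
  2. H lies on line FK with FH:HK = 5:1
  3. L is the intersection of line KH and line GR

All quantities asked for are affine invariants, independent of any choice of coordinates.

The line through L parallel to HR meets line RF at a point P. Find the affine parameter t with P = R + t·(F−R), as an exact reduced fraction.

Choose coordinates R = (0, 0), F = (1, 0), K = (0, 1).
1. G is the centroid of triangle FRK ⇒ G = (1/3, 1/3)
2. H lies on line FK with FH:HK = 5:1 ⇒ H = (1/6, 5/6)
3. L is the intersection of line KH and line GR ⇒ L = (1/2, 1/2)
through L parallel to HR: direction (-1/6, -5/6); meets RF at P = (2/5, 0)
P = R + t·(F−R) with t = 2/5

t = 2/5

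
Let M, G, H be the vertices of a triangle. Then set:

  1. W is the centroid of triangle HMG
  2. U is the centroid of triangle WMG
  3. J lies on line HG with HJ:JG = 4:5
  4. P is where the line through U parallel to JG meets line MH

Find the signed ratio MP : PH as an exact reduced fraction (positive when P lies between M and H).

Work in coordinates with M = (0, 0), G = (1, 0), H = (0, 1).
1. W is the centroid of triangle HMG ⇒ W = (1/3, 1/3)
2. U is the centroid of triangle WMG ⇒ U = (4/9, 1/9)
3. J lies on line HG with HJ:JG = 4:5 ⇒ J = (4/9, 5/9)
4. P is where the line through U parallel to JG meets line MH ⇒ P = (0, 5/9)
P = M + t·(H−M) with t = 5/9, so MP:PH = t:(1−t) = 5/9:4/9

MP:PH = 5/4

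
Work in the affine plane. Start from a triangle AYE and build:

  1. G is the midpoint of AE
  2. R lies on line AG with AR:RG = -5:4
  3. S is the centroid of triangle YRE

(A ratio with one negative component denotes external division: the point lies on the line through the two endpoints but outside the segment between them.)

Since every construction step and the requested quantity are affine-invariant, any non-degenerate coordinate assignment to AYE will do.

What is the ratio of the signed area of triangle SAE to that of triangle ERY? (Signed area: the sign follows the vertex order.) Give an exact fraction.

Set A = (0, 0), Y = (1, 0), E = (0, 1); any affine frame gives the same invariant.
1. G is the midpoint of AE ⇒ G = (0, 1/2)
2. R lies on line AG with AR:RG = -5:4 ⇒ R = (0, 5/2)
3. S is the centroid of triangle YRE ⇒ S = (1/3, 7/6)
2·[SAE] = -1/3, 2·[ERY] = -3/2
[SAE]:[ERY] = -1/3:-3/2 = 2/9

[SAE]:[ERY] = 2/9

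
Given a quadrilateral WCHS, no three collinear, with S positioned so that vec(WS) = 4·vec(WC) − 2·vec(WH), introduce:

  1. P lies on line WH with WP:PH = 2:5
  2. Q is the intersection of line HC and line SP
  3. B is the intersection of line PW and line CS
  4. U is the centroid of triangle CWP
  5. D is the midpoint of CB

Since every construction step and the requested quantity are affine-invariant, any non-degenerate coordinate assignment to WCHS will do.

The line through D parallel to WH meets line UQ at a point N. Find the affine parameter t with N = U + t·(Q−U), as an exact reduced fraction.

Choose coordinates W = (0, 0), C = (1, 0), H = (0, 1), S = (4, -2).
1. P lies on line WH with WP:PH = 2:5 ⇒ P = (0, 2/7)
2. Q is the intersection of line HC and line SP ⇒ Q = (5/3, -2/3)
3. B is the intersection of line PW and line CS ⇒ B = (0, 2/3)
4. U is the centroid of triangle CWP ⇒ U = (1/3, 2/21)
5. D is the midpoint of CB ⇒ D = (1/2, 1/3)
through D parallel to WH: direction (0, 1); meets UQ at N = (1/2, 0)
N = U + t·(Q−U) with t = 1/8

t = 1/8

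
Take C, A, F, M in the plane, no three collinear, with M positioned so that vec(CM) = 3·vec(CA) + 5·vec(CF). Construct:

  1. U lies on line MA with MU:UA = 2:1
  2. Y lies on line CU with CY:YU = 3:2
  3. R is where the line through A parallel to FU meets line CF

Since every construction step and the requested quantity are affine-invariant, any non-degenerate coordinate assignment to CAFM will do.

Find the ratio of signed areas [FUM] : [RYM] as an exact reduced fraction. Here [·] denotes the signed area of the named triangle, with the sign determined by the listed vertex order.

[FUM]:[RYM] = 35/9

Assign C = (0, 0), A = (1, 0), F = (0, 1), M = (3, 5) — the answer is frame-independent, so this choice is without loss of generality.
1. U lies on line MA with MU:UA = 2:1 ⇒ U = (5/3, 5/3)
2. Y lies on line CU with CY:YU = 3:2 ⇒ Y = (1, 1)
3. R is where the line through A parallel to FU meets line CF ⇒ R = (0, -2/5)
2·[FUM] = 14/3, 2·[RYM] = 6/5
[FUM]:[RYM] = 14/3:6/5 = 35/9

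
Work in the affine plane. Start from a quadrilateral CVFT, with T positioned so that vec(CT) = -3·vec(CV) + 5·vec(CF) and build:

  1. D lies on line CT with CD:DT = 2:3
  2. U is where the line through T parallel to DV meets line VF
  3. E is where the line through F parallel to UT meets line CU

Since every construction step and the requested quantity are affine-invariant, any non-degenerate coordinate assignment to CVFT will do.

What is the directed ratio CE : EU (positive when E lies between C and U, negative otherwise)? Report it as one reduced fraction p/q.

CE:EU = 11/14

Assign C = (0, 0), V = (1, 0), F = (0, 1), T = (-3, 5) — the answer is frame-independent, so this choice is without loss of generality.
1. D lies on line CT with CD:DT = 2:3 ⇒ D = (-6/5, 2)
2. U is where the line through T parallel to DV meets line VF ⇒ U = (-14, 15)
3. E is where the line through F parallel to UT meets line CU ⇒ E = (-154/25, 33/5)
E = C + t·(U−C) with t = 11/25, so CE:EU = t:(1−t) = 11/25:14/25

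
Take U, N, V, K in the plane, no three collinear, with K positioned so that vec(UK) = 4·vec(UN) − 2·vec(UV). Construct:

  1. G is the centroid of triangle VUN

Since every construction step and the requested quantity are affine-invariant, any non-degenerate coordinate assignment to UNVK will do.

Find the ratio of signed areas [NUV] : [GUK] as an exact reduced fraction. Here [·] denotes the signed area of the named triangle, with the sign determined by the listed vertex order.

Set U = (0, 0), N = (1, 0), V = (0, 1), K = (4, -2); any affine frame gives the same invariant.
1. G is the centroid of triangle VUN ⇒ G = (1/3, 1/3)
2·[NUV] = -1, 2·[GUK] = 2
[NUV]:[GUK] = -1:2 = -1/2

[NUV]:[GUK] = -1/2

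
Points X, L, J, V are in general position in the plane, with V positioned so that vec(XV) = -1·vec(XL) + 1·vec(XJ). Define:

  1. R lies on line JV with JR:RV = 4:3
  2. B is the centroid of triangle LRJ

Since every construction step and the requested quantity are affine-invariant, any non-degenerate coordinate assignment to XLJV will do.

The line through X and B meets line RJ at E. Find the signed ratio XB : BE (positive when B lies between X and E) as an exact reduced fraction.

XB:BE = 2

Assign X = (0, 0), L = (1, 0), J = (0, 1), V = (-1, 1) — the answer is frame-independent, so this choice is without loss of generality.
1. R lies on line JV with JR:RV = 4:3 ⇒ R = (-4/7, 1)
2. B is the centroid of triangle LRJ ⇒ B = (1/7, 2/3)
line XB meets RJ at E = (3/14, 1)
B = X + t·(E−X) with t = 2/3, so XB:BE = 2/3:1/3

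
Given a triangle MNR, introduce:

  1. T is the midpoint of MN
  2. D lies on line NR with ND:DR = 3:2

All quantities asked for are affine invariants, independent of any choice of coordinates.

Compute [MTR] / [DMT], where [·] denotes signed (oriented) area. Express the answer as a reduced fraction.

Choose coordinates M = (0, 0), N = (1, 0), R = (0, 1).
1. T is the midpoint of MN ⇒ T = (1/2, 0)
2. D lies on line NR with ND:DR = 3:2 ⇒ D = (2/5, 3/5)
2·[MTR] = 1/2, 2·[DMT] = 3/10
[MTR]:[DMT] = 1/2:3/10 = 5/3

[MTR]:[DMT] = 5/3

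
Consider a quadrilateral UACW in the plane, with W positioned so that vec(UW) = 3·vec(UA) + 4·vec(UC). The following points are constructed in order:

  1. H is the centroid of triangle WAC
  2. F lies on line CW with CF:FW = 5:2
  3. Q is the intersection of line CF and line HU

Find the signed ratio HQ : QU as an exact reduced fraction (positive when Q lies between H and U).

Choose coordinates U = (0, 0), A = (1, 0), C = (0, 1), W = (3, 4).
1. H is the centroid of triangle WAC ⇒ H = (4/3, 5/3)
2. F lies on line CW with CF:FW = 5:2 ⇒ F = (15/7, 22/7)
3. Q is the intersection of line CF and line HU ⇒ Q = (4, 5)
Q = H + t·(U−H) with t = -2, so HQ:QU = t:(1−t) = -2:3

HQ:QU = -2/3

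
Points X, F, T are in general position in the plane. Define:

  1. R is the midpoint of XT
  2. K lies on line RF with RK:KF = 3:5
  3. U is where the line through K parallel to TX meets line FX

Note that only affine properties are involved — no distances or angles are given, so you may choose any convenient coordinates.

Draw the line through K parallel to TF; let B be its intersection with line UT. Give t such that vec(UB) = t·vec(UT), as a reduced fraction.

Choose coordinates X = (0, 0), F = (1, 0), T = (0, 1).
1. R is the midpoint of XT ⇒ R = (0, 1/2)
2. K lies on line RF with RK:KF = 3:5 ⇒ K = (3/8, 5/16)
3. U is where the line through K parallel to TX meets line FX ⇒ U = (3/8, 0)
through K parallel to TF: direction (1, -1); meets UT at B = (3/16, 1/2)
B = U + t·(T−U) with t = 1/2

t = 1/2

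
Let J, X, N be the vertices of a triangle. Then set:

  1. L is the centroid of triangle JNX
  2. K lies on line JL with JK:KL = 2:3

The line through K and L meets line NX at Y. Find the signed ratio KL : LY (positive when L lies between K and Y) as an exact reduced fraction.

KL:LY = 6/5

Assign J = (0, 0), X = (1, 0), N = (0, 1) — the answer is frame-independent, so this choice is without loss of generality.
1. L is the centroid of triangle JNX ⇒ L = (1/3, 1/3)
2. K lies on line JL with JK:KL = 2:3 ⇒ K = (2/15, 2/15)
line KL meets NX at Y = (1/2, 1/2)
L = K + t·(Y−K) with t = 6/11, so KL:LY = 6/11:5/11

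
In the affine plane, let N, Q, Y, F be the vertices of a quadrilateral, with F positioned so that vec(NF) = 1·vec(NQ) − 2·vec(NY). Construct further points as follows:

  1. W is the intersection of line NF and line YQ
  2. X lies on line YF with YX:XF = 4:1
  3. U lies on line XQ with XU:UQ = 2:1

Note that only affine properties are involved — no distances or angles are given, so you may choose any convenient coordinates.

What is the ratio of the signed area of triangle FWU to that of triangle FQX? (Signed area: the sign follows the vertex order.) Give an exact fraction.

Choose coordinates N = (0, 0), Q = (1, 0), Y = (0, 1), F = (1, -2).
1. W is the intersection of line NF and line YQ ⇒ W = (-1, 2)
2. X lies on line YF with YX:XF = 4:1 ⇒ X = (4/5, -7/5)
3. U lies on line XQ with XU:UQ = 2:1 ⇒ U = (14/15, -7/15)
2·[FWU] = -14/5, 2·[FQX] = 2/5
[FWU]:[FQX] = -14/5:2/5 = -7

[FWU]:[FQX] = -7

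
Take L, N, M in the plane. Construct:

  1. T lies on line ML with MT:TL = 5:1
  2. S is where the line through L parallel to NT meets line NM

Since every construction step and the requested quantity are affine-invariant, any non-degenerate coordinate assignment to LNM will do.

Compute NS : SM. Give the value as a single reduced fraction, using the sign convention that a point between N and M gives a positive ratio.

NS:SM = -1/6

Work in coordinates with L = (0, 0), N = (1, 0), M = (0, 1).
1. T lies on line ML with MT:TL = 5:1 ⇒ T = (0, 1/6)
2. S is where the line through L parallel to NT meets line NM ⇒ S = (6/5, -1/5)
S = N + t·(M−N) with t = -1/5, so NS:SM = t:(1−t) = -1/5:6/5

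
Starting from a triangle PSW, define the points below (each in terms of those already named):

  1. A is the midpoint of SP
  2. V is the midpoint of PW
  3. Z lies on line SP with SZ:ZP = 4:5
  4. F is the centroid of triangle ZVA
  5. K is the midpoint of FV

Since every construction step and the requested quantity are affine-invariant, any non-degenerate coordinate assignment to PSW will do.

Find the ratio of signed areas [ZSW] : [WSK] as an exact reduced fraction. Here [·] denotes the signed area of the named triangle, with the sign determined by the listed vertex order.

[ZSW]:[WSK] = -48/53

Assign P = (0, 0), S = (1, 0), W = (0, 1) — the answer is frame-independent, so this choice is without loss of generality.
1. A is the midpoint of SP ⇒ A = (1/2, 0)
2. V is the midpoint of PW ⇒ V = (0, 1/2)
3. Z lies on line SP with SZ:ZP = 4:5 ⇒ Z = (5/9, 0)
4. F is the centroid of triangle ZVA ⇒ F = (19/54, 1/6)
5. K is the midpoint of FV ⇒ K = (19/108, 1/3)
2·[ZSW] = 4/9, 2·[WSK] = -53/108
[ZSW]:[WSK] = 4/9:-53/108 = -48/53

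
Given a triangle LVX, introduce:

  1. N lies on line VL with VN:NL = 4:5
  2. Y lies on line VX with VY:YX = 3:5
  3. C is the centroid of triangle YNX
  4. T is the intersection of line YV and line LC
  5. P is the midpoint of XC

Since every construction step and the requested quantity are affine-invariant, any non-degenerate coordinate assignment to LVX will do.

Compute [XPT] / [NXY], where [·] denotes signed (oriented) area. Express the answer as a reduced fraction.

[XPT]:[NXY] = -17/138

Assign L = (0, 0), V = (1, 0), X = (0, 1) — the answer is frame-independent, so this choice is without loss of generality.
1. N lies on line VL with VN:NL = 4:5 ⇒ N = (5/9, 0)
2. Y lies on line VX with VY:YX = 3:5 ⇒ Y = (5/8, 3/8)
3. C is the centroid of triangle YNX ⇒ C = (85/216, 11/24)
4. T is the intersection of line YV and line LC ⇒ T = (85/184, 99/184)
5. P is the midpoint of XC ⇒ P = (85/432, 35/48)
2·[XPT] = 85/2484, 2·[NXY] = -5/18
[XPT]:[NXY] = 85/2484:-5/18 = -17/138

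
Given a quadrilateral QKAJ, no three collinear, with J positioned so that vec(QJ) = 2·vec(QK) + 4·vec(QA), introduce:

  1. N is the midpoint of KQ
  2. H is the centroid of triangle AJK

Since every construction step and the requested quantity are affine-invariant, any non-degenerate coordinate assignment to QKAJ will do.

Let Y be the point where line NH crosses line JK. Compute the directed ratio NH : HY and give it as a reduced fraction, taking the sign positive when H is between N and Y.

Choose coordinates Q = (0, 0), K = (1, 0), A = (0, 1), J = (2, 4).
1. N is the midpoint of KQ ⇒ N = (1/2, 0)
2. H is the centroid of triangle AJK ⇒ H = (1, 5/3)
line NH meets JK at Y = (7/2, 10)
H = N + t·(Y−N) with t = 1/6, so NH:HY = 1/6:5/6

NH:HY = 1/5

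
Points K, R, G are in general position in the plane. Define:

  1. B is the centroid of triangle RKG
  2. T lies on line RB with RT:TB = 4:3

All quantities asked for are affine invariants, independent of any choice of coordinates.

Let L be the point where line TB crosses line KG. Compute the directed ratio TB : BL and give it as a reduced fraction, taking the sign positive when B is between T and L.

Assign K = (0, 0), R = (1, 0), G = (0, 1) — the answer is frame-independent, so this choice is without loss of generality.
1. B is the centroid of triangle RKG ⇒ B = (1/3, 1/3)
2. T lies on line RB with RT:TB = 4:3 ⇒ T = (13/21, 4/21)
line TB meets KG at L = (0, 1/2)
B = T + t·(L−T) with t = 6/13, so TB:BL = 6/13:7/13

TB:BL = 6/7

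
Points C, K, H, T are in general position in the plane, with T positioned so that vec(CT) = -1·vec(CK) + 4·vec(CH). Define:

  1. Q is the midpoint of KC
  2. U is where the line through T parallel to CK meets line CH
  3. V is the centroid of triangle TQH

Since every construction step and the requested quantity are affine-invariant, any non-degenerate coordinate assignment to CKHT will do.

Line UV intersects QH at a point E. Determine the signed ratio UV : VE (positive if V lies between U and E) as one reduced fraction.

UV:VE = 8

Work in coordinates with C = (0, 0), K = (1, 0), H = (0, 1), T = (-1, 4).
1. Q is the midpoint of KC ⇒ Q = (1/2, 0)
2. U is where the line through T parallel to CK meets line CH ⇒ U = (0, 4)
3. V is the centroid of triangle TQH ⇒ V = (-1/6, 5/3)
line UV meets QH at E = (-3/16, 11/8)
V = U + t·(E−U) with t = 8/9, so UV:VE = 8/9:1/9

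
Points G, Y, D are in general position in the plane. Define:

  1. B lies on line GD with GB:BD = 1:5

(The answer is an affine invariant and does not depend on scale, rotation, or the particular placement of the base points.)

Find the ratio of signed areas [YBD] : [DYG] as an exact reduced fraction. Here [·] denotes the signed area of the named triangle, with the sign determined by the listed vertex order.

[YBD]:[DYG] = 5/6

Assign G = (0, 0), Y = (1, 0), D = (0, 1) — the answer is frame-independent, so this choice is without loss of generality.
1. B lies on line GD with GB:BD = 1:5 ⇒ B = (0, 1/6)
2·[YBD] = -5/6, 2·[DYG] = -1
[YBD]:[DYG] = -5/6:-1 = 5/6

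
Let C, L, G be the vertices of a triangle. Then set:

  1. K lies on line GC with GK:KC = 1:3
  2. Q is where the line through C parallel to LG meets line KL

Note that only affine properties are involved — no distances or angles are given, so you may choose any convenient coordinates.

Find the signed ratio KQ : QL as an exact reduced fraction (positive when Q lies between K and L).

KQ:QL = -3/4

Set C = (0, 0), L = (1, 0), G = (0, 1); any affine frame gives the same invariant.
1. K lies on line GC with GK:KC = 1:3 ⇒ K = (0, 3/4)
2. Q is where the line through C parallel to LG meets line KL ⇒ Q = (-3, 3)
Q = K + t·(L−K) with t = -3, so KQ:QL = t:(1−t) = -3:4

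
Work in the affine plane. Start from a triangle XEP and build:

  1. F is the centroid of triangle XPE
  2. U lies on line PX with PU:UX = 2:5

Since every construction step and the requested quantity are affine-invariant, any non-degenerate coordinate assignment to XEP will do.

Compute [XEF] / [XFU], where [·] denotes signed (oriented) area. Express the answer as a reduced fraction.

[XEF]:[XFU] = 7/5

Work in coordinates with X = (0, 0), E = (1, 0), P = (0, 1).
1. F is the centroid of triangle XPE ⇒ F = (1/3, 1/3)
2. U lies on line PX with PU:UX = 2:5 ⇒ U = (0, 5/7)
2·[XEF] = 1/3, 2·[XFU] = 5/21
[XEF]:[XFU] = 1/3:5/21 = 7/5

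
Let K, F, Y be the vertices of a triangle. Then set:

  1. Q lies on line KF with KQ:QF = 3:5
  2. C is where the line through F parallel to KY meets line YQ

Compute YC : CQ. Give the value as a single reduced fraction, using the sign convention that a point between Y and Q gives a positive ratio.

Set K = (0, 0), F = (1, 0), Y = (0, 1); any affine frame gives the same invariant.
1. Q lies on line KF with KQ:QF = 3:5 ⇒ Q = (3/8, 0)
2. C is where the line through F parallel to KY meets line YQ ⇒ C = (1, -5/3)
C = Y + t·(Q−Y) with t = 8/3, so YC:CQ = t:(1−t) = 8/3:-5/3

YC:CQ = -8/5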